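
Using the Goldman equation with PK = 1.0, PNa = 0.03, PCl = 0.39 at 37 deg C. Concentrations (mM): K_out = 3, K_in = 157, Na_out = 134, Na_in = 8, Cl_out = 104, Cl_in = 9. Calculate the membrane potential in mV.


Vm = (RT/F)*ln((PK*Ko + PNa*Nao + PCl*Cli)/(PK*Ki + PNa*Nai + PCl*Clo))
Numer = 10.53, Denom = 197.8
Vm = -78.39 mV


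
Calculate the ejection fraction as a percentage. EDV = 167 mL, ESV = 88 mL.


SV = EDV - ESV = 167 - 88 = 79 mL
EF = SV/EDV * 100 = 79/167 * 100
EF = 47.31%


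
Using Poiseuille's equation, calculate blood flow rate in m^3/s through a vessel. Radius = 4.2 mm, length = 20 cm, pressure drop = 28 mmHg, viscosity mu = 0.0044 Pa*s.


Q = pi*r^4*dP / (8*mu*L)
r = 0.0042 m, L = 0.2 m
dP = 28 mmHg = 3733.016 Pa
Q = 5.1836e-04 m^3/s


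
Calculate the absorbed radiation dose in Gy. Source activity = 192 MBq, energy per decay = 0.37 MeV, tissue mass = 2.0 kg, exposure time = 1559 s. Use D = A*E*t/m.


A = 192 MBq = 1.9200e+08 Bq
E = 0.37 MeV = 5.9274e-14 J
D = A*E*t/m = 1.9200e+08*5.9274e-14*1559/2.0
D = 0.008871 Gy


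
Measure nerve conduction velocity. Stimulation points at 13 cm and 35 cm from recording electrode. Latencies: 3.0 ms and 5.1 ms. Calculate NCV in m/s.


Distance = (35 - 13) / 100 = 0.22 m
dt = (5.1 - 3.0) / 1000 = 0.0021 s
NCV = dist / dt = 104.8 m/s


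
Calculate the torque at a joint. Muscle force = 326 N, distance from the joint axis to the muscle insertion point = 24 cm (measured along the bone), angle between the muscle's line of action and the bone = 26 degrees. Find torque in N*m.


Torque = F * d * sin(theta)   (moment arm = d*sin(theta))
d = 24 cm = 0.24 m
Torque = 326 * 0.24 * sin(26)
Torque = 34.3 N*m


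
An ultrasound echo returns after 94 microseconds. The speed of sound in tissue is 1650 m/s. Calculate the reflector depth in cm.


depth = c * t / 2
t = 94 us = 9.4000e-05 s
depth = 1650 * 9.4000e-05 / 2
depth = 0.07755 m = 7.755 cm


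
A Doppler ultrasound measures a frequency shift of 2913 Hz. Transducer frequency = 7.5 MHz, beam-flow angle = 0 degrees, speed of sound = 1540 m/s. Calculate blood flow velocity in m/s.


v = fd * c / (2 * f0 * cos(theta))
v = 2913 * 1540 / (2 * 7.5000e+06 * cos(0))
v = 0.2991 m/s


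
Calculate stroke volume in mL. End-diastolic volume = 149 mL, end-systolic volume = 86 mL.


SV = EDV - ESV
SV = 149 - 86
SV = 63 mL


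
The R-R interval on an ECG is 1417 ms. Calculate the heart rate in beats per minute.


HR = 60 / RR_interval(s)
RR = 1417 ms = 1.417 s
HR = 60 / 1.417 = 42.34 bpm


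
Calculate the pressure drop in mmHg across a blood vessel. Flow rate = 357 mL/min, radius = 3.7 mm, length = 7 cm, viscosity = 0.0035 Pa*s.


dP = 8*mu*L*Q / (pi*r^4)
Q = 357 mL/min = 5.95e-06 m^3/s
dP = 19.8069 Pa = 19.8069 / 133.322 mmHg = 0.1486 mmHg


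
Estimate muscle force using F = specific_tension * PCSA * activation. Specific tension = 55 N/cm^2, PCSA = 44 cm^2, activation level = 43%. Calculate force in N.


F = sigma * PCSA * activation
F = 55 * 44 * 0.43
F = 1041 N


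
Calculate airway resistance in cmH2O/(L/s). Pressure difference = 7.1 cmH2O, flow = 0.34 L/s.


R = dP / flow
R = 7.1 / 0.34
R = 20.88 cmH2O/(L/s)


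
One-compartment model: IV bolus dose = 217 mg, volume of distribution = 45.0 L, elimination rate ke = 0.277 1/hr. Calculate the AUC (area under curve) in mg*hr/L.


C0 = Dose/Vd = 217/45.0 = 4.82222 mg/L
AUC = C0/ke = 4.82222/0.277
AUC = 17.41 mg*hr/L


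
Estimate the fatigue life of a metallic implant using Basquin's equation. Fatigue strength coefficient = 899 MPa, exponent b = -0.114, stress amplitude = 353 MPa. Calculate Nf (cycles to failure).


sigma_a = sigma_f' * (2Nf)^b
2Nf = (sigma_a/sigma_f')^(1/b)
2Nf = (353/899)^(1/-0.114)
2Nf = 3641.4287
Nf = 1821


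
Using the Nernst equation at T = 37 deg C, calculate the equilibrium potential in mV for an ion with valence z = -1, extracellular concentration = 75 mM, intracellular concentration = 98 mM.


E = (RT/(zF)) * ln(C_out/C_in)
T = 37 + 273.15 = 310.15 K
E = (8.314 * 310.15 / (-1 * 96485)) * ln(75/98)
E = 7.148 mV


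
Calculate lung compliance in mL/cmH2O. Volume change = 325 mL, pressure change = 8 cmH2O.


C = dV / dP
C = 325 / 8
C = 40.62 mL/cmH2O


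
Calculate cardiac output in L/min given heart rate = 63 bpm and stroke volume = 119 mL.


CO = HR * SV
CO = 63 * 119 / 1000
CO = 7.497 L/min


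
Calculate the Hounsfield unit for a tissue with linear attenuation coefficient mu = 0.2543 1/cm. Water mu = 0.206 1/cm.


HU = ((mu_tissue - mu_water) / mu_water) * 1000
HU = ((0.2543 - 0.206) / 0.206) * 1000
HU = 234.5


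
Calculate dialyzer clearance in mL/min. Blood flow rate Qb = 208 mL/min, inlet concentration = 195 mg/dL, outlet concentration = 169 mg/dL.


K = Qb * (Cb_in - Cb_out) / Cb_in
K = 208 * (195 - 169) / 195
K = 27.73 mL/min


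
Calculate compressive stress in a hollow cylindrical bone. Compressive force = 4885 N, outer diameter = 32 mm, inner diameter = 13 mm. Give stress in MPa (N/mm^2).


A = pi*(r_o^2 - r_i^2)
r_o = 16 mm, r_i = 6.5 mm
A = 671.515 mm^2
sigma = F/A = 4885 / 671.515
sigma = 7.275 MPa


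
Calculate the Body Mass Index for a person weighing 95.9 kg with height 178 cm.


BMI = weight / height^2
height = 178 cm = 1.78 m
BMI = 95.9 / 1.78^2
BMI = 30.27 kg/m^2


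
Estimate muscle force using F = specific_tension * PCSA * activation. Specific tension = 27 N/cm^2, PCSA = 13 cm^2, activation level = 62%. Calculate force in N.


F = sigma * PCSA * activation
F = 27 * 13 * 0.62
F = 217.6 N


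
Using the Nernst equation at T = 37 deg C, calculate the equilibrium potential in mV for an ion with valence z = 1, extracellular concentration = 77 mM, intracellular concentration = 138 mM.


E = (RT/(zF)) * ln(C_out/C_in)
T = 37 + 273.15 = 310.15 K
E = (8.314 * 310.15 / (1 * 96485)) * ln(77/138)
E = -15.59 mV


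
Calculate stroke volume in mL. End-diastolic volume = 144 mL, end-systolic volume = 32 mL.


SV = EDV - ESV
SV = 144 - 32
SV = 112 mL


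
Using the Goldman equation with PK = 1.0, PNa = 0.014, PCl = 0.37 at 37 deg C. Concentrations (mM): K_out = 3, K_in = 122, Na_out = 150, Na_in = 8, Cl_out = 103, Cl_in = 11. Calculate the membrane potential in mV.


Vm = (RT/F)*ln((PK*Ko + PNa*Nao + PCl*Cli)/(PK*Ki + PNa*Nai + PCl*Clo))
Numer = 9.17, Denom = 160.222
Vm = -76.45 mV


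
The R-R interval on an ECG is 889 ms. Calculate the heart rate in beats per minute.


HR = 60 / RR_interval(s)
RR = 889 ms = 0.889 s
HR = 60 / 0.889 = 67.49 bpm


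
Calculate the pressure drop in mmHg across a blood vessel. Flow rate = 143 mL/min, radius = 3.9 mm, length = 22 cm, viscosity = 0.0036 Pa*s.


dP = 8*mu*L*Q / (pi*r^4)
Q = 143 mL/min = 2.38333e-06 m^3/s
dP = 20.7774 Pa = 20.7774 / 133.322 mmHg = 0.1558 mmHg


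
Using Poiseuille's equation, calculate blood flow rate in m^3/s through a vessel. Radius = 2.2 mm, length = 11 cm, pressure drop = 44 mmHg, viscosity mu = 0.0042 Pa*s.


Q = pi*r^4*dP / (8*mu*L)
r = 0.0022 m, L = 0.11 m
dP = 44 mmHg = 5866.168 Pa
Q = 1.1681e-04 m^3/s


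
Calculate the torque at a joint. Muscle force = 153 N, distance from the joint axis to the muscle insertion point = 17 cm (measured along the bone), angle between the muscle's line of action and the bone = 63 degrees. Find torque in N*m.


Torque = F * d * sin(theta)   (moment arm = d*sin(theta))
d = 17 cm = 0.17 m
Torque = 153 * 0.17 * sin(63)
Torque = 23.18 N*m


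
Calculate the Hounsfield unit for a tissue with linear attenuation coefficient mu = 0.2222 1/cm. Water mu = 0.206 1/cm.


HU = ((mu_tissue - mu_water) / mu_water) * 1000
HU = ((0.2222 - 0.206) / 0.206) * 1000
HU = 78.64


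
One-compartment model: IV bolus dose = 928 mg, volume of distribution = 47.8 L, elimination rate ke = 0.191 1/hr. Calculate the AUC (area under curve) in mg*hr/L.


C0 = Dose/Vd = 928/47.8 = 19.4142 mg/L
AUC = C0/ke = 19.4142/0.191
AUC = 101.6 mg*hr/L


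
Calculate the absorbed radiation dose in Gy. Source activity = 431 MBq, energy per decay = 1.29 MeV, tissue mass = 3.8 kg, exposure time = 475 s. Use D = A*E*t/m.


A = 431 MBq = 4.3100e+08 Bq
E = 1.29 MeV = 2.06658e-13 J
D = A*E*t/m = 4.3100e+08*2.06658e-13*475/3.8
D = 0.01113 Gy


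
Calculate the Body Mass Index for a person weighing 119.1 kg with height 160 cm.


BMI = weight / height^2
height = 160 cm = 1.6 m
BMI = 119.1 / 1.6^2
BMI = 46.52 kg/m^2


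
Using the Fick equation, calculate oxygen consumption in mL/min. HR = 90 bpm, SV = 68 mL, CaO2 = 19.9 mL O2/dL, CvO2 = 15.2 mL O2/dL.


CO = HR*SV = 90*68/1000 = 6.12 L/min
a-v O2 diff = 19.9 - 15.2 = 4.7 mL/dL
VO2 = CO * (CaO2-CvO2) * 10 dL/L
VO2 = 6.12 * 4.7 * 10
VO2 = 287.6 mL/min


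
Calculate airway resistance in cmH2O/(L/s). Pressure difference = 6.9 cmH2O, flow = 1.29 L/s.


R = dP / flow
R = 6.9 / 1.29
R = 5.349 cmH2O/(L/s)


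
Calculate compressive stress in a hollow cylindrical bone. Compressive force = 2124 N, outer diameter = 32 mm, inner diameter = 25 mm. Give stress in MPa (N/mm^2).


A = pi*(r_o^2 - r_i^2)
r_o = 16 mm, r_i = 12.5 mm
A = 313.374 mm^2
sigma = F/A = 2124 / 313.374
sigma = 6.778 MPa


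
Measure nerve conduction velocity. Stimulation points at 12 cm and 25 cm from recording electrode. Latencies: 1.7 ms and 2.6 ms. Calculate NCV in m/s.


Distance = (25 - 12) / 100 = 0.13 m
dt = (2.6 - 1.7) / 1000 = 9.0000e-04 s
NCV = dist / dt = 144.4 m/s


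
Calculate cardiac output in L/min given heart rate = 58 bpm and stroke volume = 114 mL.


CO = HR * SV
CO = 58 * 114 / 1000
CO = 6.612 L/min


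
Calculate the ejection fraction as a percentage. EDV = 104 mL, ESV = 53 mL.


SV = EDV - ESV = 104 - 53 = 51 mL
EF = SV/EDV * 100 = 51/104 * 100
EF = 49.04%


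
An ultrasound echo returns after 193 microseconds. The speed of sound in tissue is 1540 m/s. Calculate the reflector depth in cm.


depth = c * t / 2
t = 193 us = 1.9300e-04 s
depth = 1540 * 1.9300e-04 / 2
depth = 0.14861 m = 14.861 cm


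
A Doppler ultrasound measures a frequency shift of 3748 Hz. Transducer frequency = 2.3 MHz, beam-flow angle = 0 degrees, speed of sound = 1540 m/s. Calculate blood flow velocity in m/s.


v = fd * c / (2 * f0 * cos(theta))
v = 3748 * 1540 / (2 * 2.3000e+06 * cos(0))
v = 1.255 m/s


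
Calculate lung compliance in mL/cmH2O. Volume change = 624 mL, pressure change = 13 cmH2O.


C = dV / dP
C = 624 / 13
C = 48 mL/cmH2O


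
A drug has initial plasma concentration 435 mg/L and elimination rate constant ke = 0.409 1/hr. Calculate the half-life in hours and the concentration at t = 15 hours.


t_half = ln(2) / ke = 0.693147 / 0.409 = 1.695 hr
C(t) = C0 * exp(-ke*t) = 435 * exp(-0.409*15)
C(15) = 0.9421 mg/L


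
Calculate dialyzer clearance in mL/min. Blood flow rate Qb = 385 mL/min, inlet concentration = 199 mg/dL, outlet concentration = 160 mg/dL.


K = Qb * (Cb_in - Cb_out) / Cb_in
K = 385 * (199 - 160) / 199
K = 75.45 mL/min


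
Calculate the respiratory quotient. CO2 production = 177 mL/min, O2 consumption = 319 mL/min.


RQ = VCO2 / VO2
RQ = 177 / 319
RQ = 0.5549


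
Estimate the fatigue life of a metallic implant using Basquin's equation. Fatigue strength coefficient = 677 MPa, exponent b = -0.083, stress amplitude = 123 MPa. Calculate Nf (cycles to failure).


sigma_a = sigma_f' * (2Nf)^b
2Nf = (sigma_a/sigma_f')^(1/b)
2Nf = (123/677)^(1/-0.083)
2Nf = 8.3926339e+08
Nf = 4.1963e+08


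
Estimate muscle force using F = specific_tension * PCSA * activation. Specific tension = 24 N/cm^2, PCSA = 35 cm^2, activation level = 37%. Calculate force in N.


F = sigma * PCSA * activation
F = 24 * 35 * 0.37
F = 310.8 N


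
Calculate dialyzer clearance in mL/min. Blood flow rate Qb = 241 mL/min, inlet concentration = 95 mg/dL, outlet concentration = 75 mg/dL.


K = Qb * (Cb_in - Cb_out) / Cb_in
K = 241 * (95 - 75) / 95
K = 50.74 mL/min


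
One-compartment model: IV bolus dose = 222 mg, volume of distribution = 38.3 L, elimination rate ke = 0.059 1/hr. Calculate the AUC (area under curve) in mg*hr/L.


C0 = Dose/Vd = 222/38.3 = 5.79634 mg/L
AUC = C0/ke = 5.79634/0.059
AUC = 98.24 mg*hr/L


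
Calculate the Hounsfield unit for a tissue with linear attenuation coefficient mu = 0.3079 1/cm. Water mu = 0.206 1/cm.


HU = ((mu_tissue - mu_water) / mu_water) * 1000
HU = ((0.3079 - 0.206) / 0.206) * 1000
HU = 494.7


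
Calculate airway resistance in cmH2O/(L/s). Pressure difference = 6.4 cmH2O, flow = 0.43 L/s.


R = dP / flow
R = 6.4 / 0.43
R = 14.88 cmH2O/(L/s)


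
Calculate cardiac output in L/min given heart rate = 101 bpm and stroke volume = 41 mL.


CO = HR * SV
CO = 101 * 41 / 1000
CO = 4.141 L/min


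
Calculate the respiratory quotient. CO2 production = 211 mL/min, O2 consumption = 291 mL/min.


RQ = VCO2 / VO2
RQ = 211 / 291
RQ = 0.7251


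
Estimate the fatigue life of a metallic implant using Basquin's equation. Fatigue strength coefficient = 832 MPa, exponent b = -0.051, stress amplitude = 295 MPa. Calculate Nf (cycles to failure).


sigma_a = sigma_f' * (2Nf)^b
2Nf = (sigma_a/sigma_f')^(1/b)
2Nf = (295/832)^(1/-0.051)
2Nf = 6.7520781e+08
Nf = 3.3760e+08


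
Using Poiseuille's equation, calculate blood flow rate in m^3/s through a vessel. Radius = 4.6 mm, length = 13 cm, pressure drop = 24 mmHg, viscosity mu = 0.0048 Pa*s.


Q = pi*r^4*dP / (8*mu*L)
r = 0.0046 m, L = 0.13 m
dP = 24 mmHg = 3199.728 Pa
Q = 9.0161e-04 m^3/s


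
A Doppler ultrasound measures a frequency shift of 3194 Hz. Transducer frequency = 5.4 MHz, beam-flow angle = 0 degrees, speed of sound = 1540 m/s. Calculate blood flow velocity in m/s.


v = fd * c / (2 * f0 * cos(theta))
v = 3194 * 1540 / (2 * 5.4000e+06 * cos(0))
v = 0.4554 m/s


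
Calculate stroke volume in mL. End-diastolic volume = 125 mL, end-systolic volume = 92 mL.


SV = EDV - ESV
SV = 125 - 92
SV = 33 mL


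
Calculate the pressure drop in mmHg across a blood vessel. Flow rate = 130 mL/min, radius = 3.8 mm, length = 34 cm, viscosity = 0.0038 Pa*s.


dP = 8*mu*L*Q / (pi*r^4)
Q = 130 mL/min = 2.16667e-06 m^3/s
dP = 34.187 Pa = 34.187 / 133.322 mmHg = 0.2564 mmHg


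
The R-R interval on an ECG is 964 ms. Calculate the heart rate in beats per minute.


HR = 60 / RR_interval(s)
RR = 964 ms = 0.964 s
HR = 60 / 0.964 = 62.24 bpm


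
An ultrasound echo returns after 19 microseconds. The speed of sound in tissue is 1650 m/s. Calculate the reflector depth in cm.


depth = c * t / 2
t = 19 us = 1.9000e-05 s
depth = 1650 * 1.9000e-05 / 2
depth = 0.015675 m = 1.5675 cm


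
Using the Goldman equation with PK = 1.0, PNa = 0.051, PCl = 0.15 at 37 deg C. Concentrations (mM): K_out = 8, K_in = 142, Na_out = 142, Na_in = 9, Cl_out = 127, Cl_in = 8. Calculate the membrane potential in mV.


Vm = (RT/F)*ln((PK*Ko + PNa*Nao + PCl*Cli)/(PK*Ki + PNa*Nai + PCl*Clo))
Numer = 16.442, Denom = 161.509
Vm = -61.06 mV


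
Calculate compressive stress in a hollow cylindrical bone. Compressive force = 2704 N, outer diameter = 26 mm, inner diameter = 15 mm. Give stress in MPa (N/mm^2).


A = pi*(r_o^2 - r_i^2)
r_o = 13 mm, r_i = 7.5 mm
A = 354.215 mm^2
sigma = F/A = 2704 / 354.215
sigma = 7.634 MPa


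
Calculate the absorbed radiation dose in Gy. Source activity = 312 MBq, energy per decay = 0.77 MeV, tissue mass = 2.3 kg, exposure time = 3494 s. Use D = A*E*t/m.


A = 312 MBq = 3.1200e+08 Bq
E = 0.77 MeV = 1.23354e-13 J
D = A*E*t/m = 3.1200e+08*1.23354e-13*3494/2.3
D = 0.05847 Gy


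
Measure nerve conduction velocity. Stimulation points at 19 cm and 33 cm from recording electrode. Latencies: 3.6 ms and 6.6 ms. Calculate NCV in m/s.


Distance = (33 - 19) / 100 = 0.14 m
dt = (6.6 - 3.6) / 1000 = 0.003 s
NCV = dist / dt = 46.67 m/s


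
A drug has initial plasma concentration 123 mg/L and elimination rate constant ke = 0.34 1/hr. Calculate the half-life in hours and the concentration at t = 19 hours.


t_half = ln(2) / ke = 0.693147 / 0.34 = 2.039 hr
C(t) = C0 * exp(-ke*t) = 123 * exp(-0.34*19)
C(19) = 0.1925 mg/L


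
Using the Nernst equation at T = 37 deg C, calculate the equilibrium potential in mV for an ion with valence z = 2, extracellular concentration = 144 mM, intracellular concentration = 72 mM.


E = (RT/(zF)) * ln(C_out/C_in)
T = 37 + 273.15 = 310.15 K
E = (8.314 * 310.15 / (2 * 96485)) * ln(144/72)
E = 9.262 mV


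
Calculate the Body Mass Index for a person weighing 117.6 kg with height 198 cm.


BMI = weight / height^2
height = 198 cm = 1.98 m
BMI = 117.6 / 1.98^2
BMI = 30 kg/m^2


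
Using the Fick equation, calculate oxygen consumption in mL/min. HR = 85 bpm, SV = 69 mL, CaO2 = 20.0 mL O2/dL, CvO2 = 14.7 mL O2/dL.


CO = HR*SV = 85*69/1000 = 5.865 L/min
a-v O2 diff = 20.0 - 14.7 = 5.3 mL/dL
VO2 = CO * (CaO2-CvO2) * 10 dL/L
VO2 = 5.865 * 5.3 * 10
VO2 = 310.8 mL/min


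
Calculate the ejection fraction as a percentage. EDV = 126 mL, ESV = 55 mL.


SV = EDV - ESV = 126 - 55 = 71 mL
EF = SV/EDV * 100 = 71/126 * 100
EF = 56.35%


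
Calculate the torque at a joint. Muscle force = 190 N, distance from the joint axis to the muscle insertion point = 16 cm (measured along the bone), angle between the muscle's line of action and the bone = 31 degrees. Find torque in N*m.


Torque = F * d * sin(theta)   (moment arm = d*sin(theta))
d = 16 cm = 0.16 m
Torque = 190 * 0.16 * sin(31)
Torque = 15.66 N*m


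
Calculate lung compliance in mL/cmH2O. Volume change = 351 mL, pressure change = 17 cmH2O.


C = dV / dP
C = 351 / 17
C = 20.65 mL/cmH2O


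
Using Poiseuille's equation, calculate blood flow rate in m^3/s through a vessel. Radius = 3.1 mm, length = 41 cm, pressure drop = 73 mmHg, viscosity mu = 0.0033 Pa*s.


Q = pi*r^4*dP / (8*mu*L)
r = 0.0031 m, L = 0.41 m
dP = 73 mmHg = 9732.506 Pa
Q = 2.6088e-04 m^3/s


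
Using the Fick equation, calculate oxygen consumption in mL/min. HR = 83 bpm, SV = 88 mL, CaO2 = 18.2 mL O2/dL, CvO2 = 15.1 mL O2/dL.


CO = HR*SV = 83*88/1000 = 7.304 L/min
a-v O2 diff = 18.2 - 15.1 = 3.1 mL/dL
VO2 = CO * (CaO2-CvO2) * 10 dL/L
VO2 = 7.304 * 3.1 * 10
VO2 = 226.4 mL/min


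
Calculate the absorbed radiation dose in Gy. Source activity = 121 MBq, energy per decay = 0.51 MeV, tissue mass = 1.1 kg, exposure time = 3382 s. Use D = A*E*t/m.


A = 121 MBq = 1.2100e+08 Bq
E = 0.51 MeV = 8.1702e-14 J
D = A*E*t/m = 1.2100e+08*8.1702e-14*3382/1.1
D = 0.03039 Gy


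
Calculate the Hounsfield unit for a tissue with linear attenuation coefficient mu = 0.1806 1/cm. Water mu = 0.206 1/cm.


HU = ((mu_tissue - mu_water) / mu_water) * 1000
HU = ((0.1806 - 0.206) / 0.206) * 1000
HU = -123.3


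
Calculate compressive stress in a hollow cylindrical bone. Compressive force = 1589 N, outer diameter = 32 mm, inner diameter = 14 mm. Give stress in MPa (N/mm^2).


A = pi*(r_o^2 - r_i^2)
r_o = 16 mm, r_i = 7 mm
A = 650.31 mm^2
sigma = F/A = 1589 / 650.31
sigma = 2.443 MPa


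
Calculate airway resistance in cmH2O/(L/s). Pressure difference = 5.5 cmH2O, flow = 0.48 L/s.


R = dP / flow
R = 5.5 / 0.48
R = 11.46 cmH2O/(L/s)


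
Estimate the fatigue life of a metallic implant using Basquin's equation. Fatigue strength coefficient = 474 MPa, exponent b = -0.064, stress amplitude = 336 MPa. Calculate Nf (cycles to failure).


sigma_a = sigma_f' * (2Nf)^b
2Nf = (sigma_a/sigma_f')^(1/b)
2Nf = (336/474)^(1/-0.064)
2Nf = 216.26457
Nf = 108.1


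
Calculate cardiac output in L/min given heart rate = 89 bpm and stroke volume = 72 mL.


CO = HR * SV
CO = 89 * 72 / 1000
CO = 6.408 L/min


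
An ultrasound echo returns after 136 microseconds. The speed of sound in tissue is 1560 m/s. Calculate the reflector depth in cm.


depth = c * t / 2
t = 136 us = 1.3600e-04 s
depth = 1560 * 1.3600e-04 / 2
depth = 0.10608 m = 10.608 cm


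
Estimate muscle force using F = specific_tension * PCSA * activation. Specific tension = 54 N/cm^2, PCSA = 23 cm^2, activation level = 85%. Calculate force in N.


F = sigma * PCSA * activation
F = 54 * 23 * 0.85
F = 1056 N


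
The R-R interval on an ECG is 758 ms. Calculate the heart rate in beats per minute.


HR = 60 / RR_interval(s)
RR = 758 ms = 0.758 s
HR = 60 / 0.758 = 79.16 bpm


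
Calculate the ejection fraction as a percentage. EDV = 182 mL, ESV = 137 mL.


SV = EDV - ESV = 182 - 137 = 45 mL
EF = SV/EDV * 100 = 45/182 * 100
EF = 24.73%


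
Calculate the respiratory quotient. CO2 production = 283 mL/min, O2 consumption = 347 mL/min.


RQ = VCO2 / VO2
RQ = 283 / 347
RQ = 0.8156


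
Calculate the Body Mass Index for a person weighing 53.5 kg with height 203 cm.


BMI = weight / height^2
height = 203 cm = 2.03 m
BMI = 53.5 / 2.03^2
BMI = 12.98 kg/m^2


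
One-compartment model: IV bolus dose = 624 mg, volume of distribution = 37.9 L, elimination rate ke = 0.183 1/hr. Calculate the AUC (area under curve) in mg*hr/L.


C0 = Dose/Vd = 624/37.9 = 16.4644 mg/L
AUC = C0/ke = 16.4644/0.183
AUC = 89.97 mg*hr/L


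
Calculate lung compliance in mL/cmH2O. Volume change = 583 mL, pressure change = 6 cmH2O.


C = dV / dP
C = 583 / 6
C = 97.17 mL/cmH2O


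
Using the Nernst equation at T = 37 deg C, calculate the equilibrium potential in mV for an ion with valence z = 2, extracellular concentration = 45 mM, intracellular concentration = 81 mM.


E = (RT/(zF)) * ln(C_out/C_in)
T = 37 + 273.15 = 310.15 K
E = (8.314 * 310.15 / (2 * 96485)) * ln(45/81)
E = -7.854 mV


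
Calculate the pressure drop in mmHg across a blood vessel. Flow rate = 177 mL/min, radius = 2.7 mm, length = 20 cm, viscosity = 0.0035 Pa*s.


dP = 8*mu*L*Q / (pi*r^4)
Q = 177 mL/min = 2.95e-06 m^3/s
dP = 98.9476 Pa = 98.9476 / 133.322 mmHg = 0.7422 mmHg


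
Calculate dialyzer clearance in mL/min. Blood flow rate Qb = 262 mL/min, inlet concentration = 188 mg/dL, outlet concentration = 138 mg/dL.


K = Qb * (Cb_in - Cb_out) / Cb_in
K = 262 * (188 - 138) / 188
K = 69.68 mL/min


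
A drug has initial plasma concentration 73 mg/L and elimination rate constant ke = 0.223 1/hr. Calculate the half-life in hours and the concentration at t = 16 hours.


t_half = ln(2) / ke = 0.693147 / 0.223 = 3.108 hr
C(t) = C0 * exp(-ke*t) = 73 * exp(-0.223*16)
C(16) = 2.059 mg/L


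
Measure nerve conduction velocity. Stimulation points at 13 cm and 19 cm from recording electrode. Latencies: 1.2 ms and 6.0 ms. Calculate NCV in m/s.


Distance = (19 - 13) / 100 = 0.06 m
dt = (6.0 - 1.2) / 1000 = 0.0048 s
NCV = dist / dt = 12.5 m/s


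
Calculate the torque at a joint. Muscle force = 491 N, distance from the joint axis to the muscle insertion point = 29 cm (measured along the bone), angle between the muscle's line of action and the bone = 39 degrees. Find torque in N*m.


Torque = F * d * sin(theta)   (moment arm = d*sin(theta))
d = 29 cm = 0.29 m
Torque = 491 * 0.29 * sin(39)
Torque = 89.61 N*m


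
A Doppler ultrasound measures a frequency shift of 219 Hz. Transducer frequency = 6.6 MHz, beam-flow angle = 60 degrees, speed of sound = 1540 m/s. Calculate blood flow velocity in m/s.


v = fd * c / (2 * f0 * cos(theta))
v = 219 * 1540 / (2 * 6.6000e+06 * cos(60))
v = 0.0511 m/s


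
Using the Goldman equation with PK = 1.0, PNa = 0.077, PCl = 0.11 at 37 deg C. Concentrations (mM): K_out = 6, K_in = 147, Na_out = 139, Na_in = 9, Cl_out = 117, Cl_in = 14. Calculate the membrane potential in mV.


Vm = (RT/F)*ln((PK*Ko + PNa*Nao + PCl*Cli)/(PK*Ki + PNa*Nai + PCl*Clo))
Numer = 18.243, Denom = 160.563
Vm = -58.12 mV


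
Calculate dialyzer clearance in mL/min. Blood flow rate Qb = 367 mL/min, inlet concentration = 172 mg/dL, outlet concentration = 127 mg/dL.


K = Qb * (Cb_in - Cb_out) / Cb_in
K = 367 * (172 - 127) / 172
K = 96.02 mL/min


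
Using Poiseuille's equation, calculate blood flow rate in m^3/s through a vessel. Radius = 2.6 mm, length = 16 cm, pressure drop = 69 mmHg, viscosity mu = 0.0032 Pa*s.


Q = pi*r^4*dP / (8*mu*L)
r = 0.0026 m, L = 0.16 m
dP = 69 mmHg = 9199.218 Pa
Q = 3.2243e-04 m^3/s


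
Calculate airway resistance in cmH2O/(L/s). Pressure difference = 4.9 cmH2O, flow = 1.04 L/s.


R = dP / flow
R = 4.9 / 1.04
R = 4.712 cmH2O/(L/s)


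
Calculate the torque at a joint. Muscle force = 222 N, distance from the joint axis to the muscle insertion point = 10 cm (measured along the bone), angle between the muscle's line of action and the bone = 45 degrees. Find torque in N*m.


Torque = F * d * sin(theta)   (moment arm = d*sin(theta))
d = 10 cm = 0.1 m
Torque = 222 * 0.1 * sin(45)
Torque = 15.7 N*m


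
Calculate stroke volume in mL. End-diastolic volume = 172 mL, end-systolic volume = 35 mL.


SV = EDV - ESV
SV = 172 - 35
SV = 137 mL


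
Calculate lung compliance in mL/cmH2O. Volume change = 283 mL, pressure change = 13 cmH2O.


C = dV / dP
C = 283 / 13
C = 21.77 mL/cmH2O


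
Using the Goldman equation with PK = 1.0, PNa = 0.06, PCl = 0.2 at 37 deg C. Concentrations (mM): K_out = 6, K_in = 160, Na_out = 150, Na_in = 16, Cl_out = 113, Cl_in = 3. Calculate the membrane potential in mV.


Vm = (RT/F)*ln((PK*Ko + PNa*Nao + PCl*Cli)/(PK*Ki + PNa*Nai + PCl*Clo))
Numer = 15.6, Denom = 183.56
Vm = -65.89 mV


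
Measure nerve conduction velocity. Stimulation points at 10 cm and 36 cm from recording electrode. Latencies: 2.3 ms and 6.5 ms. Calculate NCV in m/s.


Distance = (36 - 10) / 100 = 0.26 m
dt = (6.5 - 2.3) / 1000 = 0.0042 s
NCV = dist / dt = 61.9 m/s


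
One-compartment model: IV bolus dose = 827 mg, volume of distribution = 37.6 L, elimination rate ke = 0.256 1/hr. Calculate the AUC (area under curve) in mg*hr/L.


C0 = Dose/Vd = 827/37.6 = 21.9947 mg/L
AUC = C0/ke = 21.9947/0.256
AUC = 85.92 mg*hr/L


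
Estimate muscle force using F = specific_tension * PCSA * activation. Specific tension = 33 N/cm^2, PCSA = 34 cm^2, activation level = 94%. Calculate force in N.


F = sigma * PCSA * activation
F = 33 * 34 * 0.94
F = 1055 N


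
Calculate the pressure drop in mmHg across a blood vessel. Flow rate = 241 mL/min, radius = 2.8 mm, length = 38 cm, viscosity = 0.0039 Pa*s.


dP = 8*mu*L*Q / (pi*r^4)
Q = 241 mL/min = 4.01667e-06 m^3/s
dP = 246.617 Pa = 246.617 / 133.322 mmHg = 1.85 mmHg


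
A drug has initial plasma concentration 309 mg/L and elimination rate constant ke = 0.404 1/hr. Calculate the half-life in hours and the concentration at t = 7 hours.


t_half = ln(2) / ke = 0.693147 / 0.404 = 1.716 hr
C(t) = C0 * exp(-ke*t) = 309 * exp(-0.404*7)
C(7) = 18.27 mg/L


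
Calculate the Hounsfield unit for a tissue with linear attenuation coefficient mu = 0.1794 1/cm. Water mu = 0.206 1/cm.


HU = ((mu_tissue - mu_water) / mu_water) * 1000
HU = ((0.1794 - 0.206) / 0.206) * 1000
HU = -129.1


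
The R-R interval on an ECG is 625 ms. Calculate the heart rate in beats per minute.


HR = 60 / RR_interval(s)
RR = 625 ms = 0.625 s
HR = 60 / 0.625 = 96 bpm


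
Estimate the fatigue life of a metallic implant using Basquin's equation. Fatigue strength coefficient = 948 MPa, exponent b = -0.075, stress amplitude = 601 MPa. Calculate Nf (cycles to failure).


sigma_a = sigma_f' * (2Nf)^b
2Nf = (sigma_a/sigma_f')^(1/b)
2Nf = (601/948)^(1/-0.075)
2Nf = 435.63043
Nf = 217.8


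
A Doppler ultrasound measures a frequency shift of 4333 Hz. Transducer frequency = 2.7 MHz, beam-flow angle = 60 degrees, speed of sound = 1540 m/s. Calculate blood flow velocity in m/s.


v = fd * c / (2 * f0 * cos(theta))
v = 4333 * 1540 / (2 * 2.7000e+06 * cos(60))
v = 2.471 m/s


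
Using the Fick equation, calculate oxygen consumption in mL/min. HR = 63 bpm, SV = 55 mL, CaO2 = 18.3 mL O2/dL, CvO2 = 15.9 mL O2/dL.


CO = HR*SV = 63*55/1000 = 3.465 L/min
a-v O2 diff = 18.3 - 15.9 = 2.4 mL/dL
VO2 = CO * (CaO2-CvO2) * 10 dL/L
VO2 = 3.465 * 2.4 * 10
VO2 = 83.16 mL/min


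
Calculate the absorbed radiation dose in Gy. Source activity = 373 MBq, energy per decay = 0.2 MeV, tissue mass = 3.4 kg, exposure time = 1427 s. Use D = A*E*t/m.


A = 373 MBq = 3.7300e+08 Bq
E = 0.2 MeV = 3.204e-14 J
D = A*E*t/m = 3.7300e+08*3.204e-14*1427/3.4
D = 0.005016 Gy


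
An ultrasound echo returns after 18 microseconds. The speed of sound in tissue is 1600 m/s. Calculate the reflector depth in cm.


depth = c * t / 2
t = 18 us = 1.8000e-05 s
depth = 1600 * 1.8000e-05 / 2
depth = 0.0144 m = 1.44 cm


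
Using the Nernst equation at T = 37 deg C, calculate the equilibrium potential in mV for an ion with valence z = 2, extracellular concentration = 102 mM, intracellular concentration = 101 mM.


E = (RT/(zF)) * ln(C_out/C_in)
T = 37 + 273.15 = 310.15 K
E = (8.314 * 310.15 / (2 * 96485)) * ln(102/101)
E = 0.1317 mV


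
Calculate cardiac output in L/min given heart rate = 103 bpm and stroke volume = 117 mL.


CO = HR * SV
CO = 103 * 117 / 1000
CO = 12.05 L/min


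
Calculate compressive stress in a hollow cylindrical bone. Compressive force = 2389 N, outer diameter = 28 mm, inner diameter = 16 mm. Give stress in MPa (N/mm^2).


A = pi*(r_o^2 - r_i^2)
r_o = 14 mm, r_i = 8 mm
A = 414.69 mm^2
sigma = F/A = 2389 / 414.69
sigma = 5.761 MPa


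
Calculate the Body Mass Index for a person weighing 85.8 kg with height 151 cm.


BMI = weight / height^2
height = 151 cm = 1.51 m
BMI = 85.8 / 1.51^2
BMI = 37.63 kg/m^2


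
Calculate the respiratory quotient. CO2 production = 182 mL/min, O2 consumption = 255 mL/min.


RQ = VCO2 / VO2
RQ = 182 / 255
RQ = 0.7137


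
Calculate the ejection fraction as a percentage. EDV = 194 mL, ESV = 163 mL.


SV = EDV - ESV = 194 - 163 = 31 mL
EF = SV/EDV * 100 = 31/194 * 100
EF = 15.98%


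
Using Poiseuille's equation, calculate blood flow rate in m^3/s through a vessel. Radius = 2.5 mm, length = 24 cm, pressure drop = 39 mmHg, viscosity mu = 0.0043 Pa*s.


Q = pi*r^4*dP / (8*mu*L)
r = 0.0025 m, L = 0.24 m
dP = 39 mmHg = 5199.558 Pa
Q = 7.7287e-05 m^3/s


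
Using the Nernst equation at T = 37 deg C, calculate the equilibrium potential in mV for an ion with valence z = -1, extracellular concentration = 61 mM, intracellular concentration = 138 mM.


E = (RT/(zF)) * ln(C_out/C_in)
T = 37 + 273.15 = 310.15 K
E = (8.314 * 310.15 / (-1 * 96485)) * ln(61/138)
E = 21.82 mV


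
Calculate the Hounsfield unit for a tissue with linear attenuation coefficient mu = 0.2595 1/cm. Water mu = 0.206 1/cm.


HU = ((mu_tissue - mu_water) / mu_water) * 1000
HU = ((0.2595 - 0.206) / 0.206) * 1000
HU = 259.7


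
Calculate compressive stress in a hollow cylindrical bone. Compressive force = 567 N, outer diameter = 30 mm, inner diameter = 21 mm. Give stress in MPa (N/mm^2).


A = pi*(r_o^2 - r_i^2)
r_o = 15 mm, r_i = 10.5 mm
A = 360.498 mm^2
sigma = F/A = 567 / 360.498
sigma = 1.573 MPa


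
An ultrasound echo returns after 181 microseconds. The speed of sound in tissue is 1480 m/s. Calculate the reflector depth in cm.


depth = c * t / 2
t = 181 us = 1.8100e-04 s
depth = 1480 * 1.8100e-04 / 2
depth = 0.13394 m = 13.394 cm


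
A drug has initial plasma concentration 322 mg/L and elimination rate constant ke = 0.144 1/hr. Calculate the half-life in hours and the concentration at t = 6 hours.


t_half = ln(2) / ke = 0.693147 / 0.144 = 4.814 hr
C(t) = C0 * exp(-ke*t) = 322 * exp(-0.144*6)
C(6) = 135.7 mg/L


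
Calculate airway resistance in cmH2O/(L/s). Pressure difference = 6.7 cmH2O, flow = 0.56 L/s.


R = dP / flow
R = 6.7 / 0.56
R = 11.96 cmH2O/(L/s)


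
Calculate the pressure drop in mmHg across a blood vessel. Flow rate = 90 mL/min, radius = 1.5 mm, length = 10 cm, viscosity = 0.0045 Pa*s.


dP = 8*mu*L*Q / (pi*r^4)
Q = 90 mL/min = 1.5e-06 m^3/s
dP = 339.531 Pa = 339.531 / 133.322 mmHg = 2.547 mmHg


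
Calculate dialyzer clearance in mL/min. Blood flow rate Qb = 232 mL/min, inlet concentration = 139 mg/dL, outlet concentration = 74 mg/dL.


K = Qb * (Cb_in - Cb_out) / Cb_in
K = 232 * (139 - 74) / 139
K = 108.5 mL/min


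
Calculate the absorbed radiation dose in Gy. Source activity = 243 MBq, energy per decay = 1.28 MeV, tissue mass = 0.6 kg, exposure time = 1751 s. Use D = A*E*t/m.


A = 243 MBq = 2.4300e+08 Bq
E = 1.28 MeV = 2.05056e-13 J
D = A*E*t/m = 2.4300e+08*2.05056e-13*1751/0.6
D = 0.1454 Gy


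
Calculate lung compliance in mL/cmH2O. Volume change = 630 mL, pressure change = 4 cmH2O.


C = dV / dP
C = 630 / 4
C = 157.5 mL/cmH2O


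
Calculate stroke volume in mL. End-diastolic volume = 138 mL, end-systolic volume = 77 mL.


SV = EDV - ESV
SV = 138 - 77
SV = 61 mL


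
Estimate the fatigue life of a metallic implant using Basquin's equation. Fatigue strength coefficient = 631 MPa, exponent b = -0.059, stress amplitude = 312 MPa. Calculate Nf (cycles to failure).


sigma_a = sigma_f' * (2Nf)^b
2Nf = (sigma_a/sigma_f')^(1/b)
2Nf = (312/631)^(1/-0.059)
2Nf = 152868.52
Nf = 7.643e+04


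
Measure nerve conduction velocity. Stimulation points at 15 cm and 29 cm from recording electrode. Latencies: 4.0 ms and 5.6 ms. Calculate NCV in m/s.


Distance = (29 - 15) / 100 = 0.14 m
dt = (5.6 - 4.0) / 1000 = 0.0016 s
NCV = dist / dt = 87.5 m/s


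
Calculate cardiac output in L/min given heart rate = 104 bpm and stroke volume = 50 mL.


CO = HR * SV
CO = 104 * 50 / 1000
CO = 5.2 L/min


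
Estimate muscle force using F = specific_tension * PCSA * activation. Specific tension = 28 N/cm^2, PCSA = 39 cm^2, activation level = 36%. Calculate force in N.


F = sigma * PCSA * activation
F = 28 * 39 * 0.36
F = 393.1 N


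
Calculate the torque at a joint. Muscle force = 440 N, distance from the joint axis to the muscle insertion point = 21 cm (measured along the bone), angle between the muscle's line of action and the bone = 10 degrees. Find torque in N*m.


Torque = F * d * sin(theta)   (moment arm = d*sin(theta))
d = 21 cm = 0.21 m
Torque = 440 * 0.21 * sin(10)
Torque = 16.05 N*m


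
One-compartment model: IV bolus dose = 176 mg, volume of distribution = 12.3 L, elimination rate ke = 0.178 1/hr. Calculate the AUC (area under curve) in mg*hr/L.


C0 = Dose/Vd = 176/12.3 = 14.3089 mg/L
AUC = C0/ke = 14.3089/0.178
AUC = 80.39 mg*hr/L


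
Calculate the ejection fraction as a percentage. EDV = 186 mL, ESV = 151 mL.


SV = EDV - ESV = 186 - 151 = 35 mL
EF = SV/EDV * 100 = 35/186 * 100
EF = 18.82%


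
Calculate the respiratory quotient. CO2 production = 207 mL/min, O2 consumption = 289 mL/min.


RQ = VCO2 / VO2
RQ = 207 / 289
RQ = 0.7163


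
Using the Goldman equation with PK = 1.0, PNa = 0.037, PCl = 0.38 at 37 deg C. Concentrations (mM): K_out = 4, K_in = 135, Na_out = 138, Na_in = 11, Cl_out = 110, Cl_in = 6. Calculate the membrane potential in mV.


Vm = (RT/F)*ln((PK*Ko + PNa*Nao + PCl*Cli)/(PK*Ki + PNa*Nai + PCl*Clo))
Numer = 11.386, Denom = 177.207
Vm = -73.36 mV


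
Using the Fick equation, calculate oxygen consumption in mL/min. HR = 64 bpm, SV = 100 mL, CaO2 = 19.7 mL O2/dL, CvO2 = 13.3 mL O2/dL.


CO = HR*SV = 64*100/1000 = 6.4 L/min
a-v O2 diff = 19.7 - 13.3 = 6.4 mL/dL
VO2 = CO * (CaO2-CvO2) * 10 dL/L
VO2 = 6.4 * 6.4 * 10
VO2 = 409.6 mL/min


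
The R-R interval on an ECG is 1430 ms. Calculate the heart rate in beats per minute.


HR = 60 / RR_interval(s)
RR = 1430 ms = 1.43 s
HR = 60 / 1.43 = 41.96 bpm


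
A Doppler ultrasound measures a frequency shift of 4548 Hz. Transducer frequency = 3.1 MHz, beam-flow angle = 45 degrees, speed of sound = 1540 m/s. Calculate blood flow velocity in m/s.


v = fd * c / (2 * f0 * cos(theta))
v = 4548 * 1540 / (2 * 3.1000e+06 * cos(45))
v = 1.598 m/s


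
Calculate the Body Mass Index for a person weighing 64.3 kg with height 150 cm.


BMI = weight / height^2
height = 150 cm = 1.5 m
BMI = 64.3 / 1.5^2
BMI = 28.58 kg/m^2


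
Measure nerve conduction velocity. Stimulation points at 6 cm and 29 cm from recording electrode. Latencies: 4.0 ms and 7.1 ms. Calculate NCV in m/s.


Distance = (29 - 6) / 100 = 0.23 m
dt = (7.1 - 4.0) / 1000 = 0.0031 s
NCV = dist / dt = 74.19 m/s


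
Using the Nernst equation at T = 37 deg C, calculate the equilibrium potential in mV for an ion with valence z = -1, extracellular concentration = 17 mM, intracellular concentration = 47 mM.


E = (RT/(zF)) * ln(C_out/C_in)
T = 37 + 273.15 = 310.15 K
E = (8.314 * 310.15 / (-1 * 96485)) * ln(17/47)
E = 27.18 mV


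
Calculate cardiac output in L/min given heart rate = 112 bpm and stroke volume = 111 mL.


CO = HR * SV
CO = 112 * 111 / 1000
CO = 12.43 L/min


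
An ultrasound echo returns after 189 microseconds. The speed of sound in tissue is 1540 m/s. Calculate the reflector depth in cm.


depth = c * t / 2
t = 189 us = 1.8900e-04 s
depth = 1540 * 1.8900e-04 / 2
depth = 0.14553 m = 14.553 cm


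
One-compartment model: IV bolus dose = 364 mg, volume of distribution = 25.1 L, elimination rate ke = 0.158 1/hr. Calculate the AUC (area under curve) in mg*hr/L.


C0 = Dose/Vd = 364/25.1 = 14.502 mg/L
AUC = C0/ke = 14.502/0.158
AUC = 91.78 mg*hr/L


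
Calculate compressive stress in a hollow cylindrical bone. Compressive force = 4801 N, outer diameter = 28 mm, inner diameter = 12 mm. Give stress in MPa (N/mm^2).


A = pi*(r_o^2 - r_i^2)
r_o = 14 mm, r_i = 6 mm
A = 502.655 mm^2
sigma = F/A = 4801 / 502.655
sigma = 9.551 MPa


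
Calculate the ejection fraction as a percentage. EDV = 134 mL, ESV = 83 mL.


SV = EDV - ESV = 134 - 83 = 51 mL
EF = SV/EDV * 100 = 51/134 * 100
EF = 38.06%


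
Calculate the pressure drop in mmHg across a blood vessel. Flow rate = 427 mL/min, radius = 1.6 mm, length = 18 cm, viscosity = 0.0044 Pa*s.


dP = 8*mu*L*Q / (pi*r^4)
Q = 427 mL/min = 7.11667e-06 m^3/s
dP = 2190.09 Pa = 2190.09 / 133.322 mmHg = 16.43 mmHg


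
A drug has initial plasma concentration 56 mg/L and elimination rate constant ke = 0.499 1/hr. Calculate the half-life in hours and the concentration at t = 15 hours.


t_half = ln(2) / ke = 0.693147 / 0.499 = 1.389 hr
C(t) = C0 * exp(-ke*t) = 56 * exp(-0.499*15)
C(15) = 0.03144 mg/L


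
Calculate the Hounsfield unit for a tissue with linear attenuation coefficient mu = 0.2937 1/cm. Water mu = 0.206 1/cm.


HU = ((mu_tissue - mu_water) / mu_water) * 1000
HU = ((0.2937 - 0.206) / 0.206) * 1000
HU = 425.7


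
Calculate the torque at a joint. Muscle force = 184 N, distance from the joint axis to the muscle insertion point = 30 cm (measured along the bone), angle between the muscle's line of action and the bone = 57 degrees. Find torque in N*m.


Torque = F * d * sin(theta)   (moment arm = d*sin(theta))
d = 30 cm = 0.3 m
Torque = 184 * 0.3 * sin(57)
Torque = 46.29 N*m


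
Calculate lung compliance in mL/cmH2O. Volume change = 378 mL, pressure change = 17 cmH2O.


C = dV / dP
C = 378 / 17
C = 22.24 mL/cmH2O


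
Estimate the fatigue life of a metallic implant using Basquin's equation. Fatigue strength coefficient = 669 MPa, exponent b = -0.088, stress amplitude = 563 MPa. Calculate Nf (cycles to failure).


sigma_a = sigma_f' * (2Nf)^b
2Nf = (sigma_a/sigma_f')^(1/b)
2Nf = (563/669)^(1/-0.088)
2Nf = 7.1012984
Nf = 3.551


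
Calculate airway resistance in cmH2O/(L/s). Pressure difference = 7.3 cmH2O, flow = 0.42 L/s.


R = dP / flow
R = 7.3 / 0.42
R = 17.38 cmH2O/(L/s)


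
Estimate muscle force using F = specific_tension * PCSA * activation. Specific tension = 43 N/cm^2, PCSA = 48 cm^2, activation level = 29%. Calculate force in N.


F = sigma * PCSA * activation
F = 43 * 48 * 0.29
F = 598.6 N


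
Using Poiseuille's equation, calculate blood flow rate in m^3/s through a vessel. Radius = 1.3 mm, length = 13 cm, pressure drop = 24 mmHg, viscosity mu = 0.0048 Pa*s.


Q = pi*r^4*dP / (8*mu*L)
r = 0.0013 m, L = 0.13 m
dP = 24 mmHg = 3199.728 Pa
Q = 5.7512e-06 m^3/s
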